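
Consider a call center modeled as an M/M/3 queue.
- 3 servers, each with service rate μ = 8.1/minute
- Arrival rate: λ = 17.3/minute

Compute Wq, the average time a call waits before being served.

Traffic intensity: ρ = λ/(cμ) = 17.3/(3×8.1) = 0.7119
Since ρ = 0.7119 < 1, system is stable.
Offered load a = λ/μ = cρ = 17.3/8.1 = 2.1358
P₀ = [ Σₙ₌₀^2 aⁿ/n! + a^3/(3!(1-ρ)) ]⁻¹
Σ = a^0/0! + a^1/1! + a^2/2! = 1.0000 + 2.1358 + 2.2808 = 5.4166
a^3/(3!(1-ρ)) = 9.74279/(6 × 0.288066) = 5.6369
P₀ = 1/(5.4166 + 5.6369) = 0.09047
Lq = P₀·a^3·ρ / (3!(1-ρ)²) = 0.09047 × 9.7428 × 0.7119 / (6 × 0.08298) = 1.2603
Wq = Lq/λ = 1.2603/17.3 = 0.07285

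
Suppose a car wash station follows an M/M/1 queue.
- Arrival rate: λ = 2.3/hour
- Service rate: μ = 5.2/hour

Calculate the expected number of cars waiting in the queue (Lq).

ρ = λ/μ = 2.3/5.2 = 0.4423
For M/M/1: Lq = λ²/(μ(μ-λ))
Lq = 5.29/(5.2 × 2.90)
Lq = 0.3508 cars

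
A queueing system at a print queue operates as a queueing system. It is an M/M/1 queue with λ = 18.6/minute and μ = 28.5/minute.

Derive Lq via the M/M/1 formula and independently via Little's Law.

Method 1 (direct): Lq = λ²/(μ(μ-λ)) = 345.96/(28.5 × 9.90) = 1.2262

Method 2 (Little's Law):
W = 1/(μ-λ) = 1/9.90 = 0.1010101
Wq = W - 1/μ = 0.1010101 - 0.03508772 = 0.0659224
Lq = λWq = 18.6 × 0.0659224 = 1.2262 ✔ (matches Method 1)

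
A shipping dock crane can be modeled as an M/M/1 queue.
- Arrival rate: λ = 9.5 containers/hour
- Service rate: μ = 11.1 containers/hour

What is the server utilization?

Server utilization: ρ = λ/μ
ρ = 9.5/11.1 = 0.8559
The server is busy 85.59% of the time.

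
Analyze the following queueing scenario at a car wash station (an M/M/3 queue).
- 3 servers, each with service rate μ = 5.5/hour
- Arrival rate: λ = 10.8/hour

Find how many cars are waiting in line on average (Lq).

Traffic intensity: ρ = λ/(cμ) = 10.8/(3×5.5) = 0.6545
Since ρ = 0.6545 < 1, system is stable.
Offered load a = λ/μ = cρ = 10.8/5.5 = 1.9636
P₀ = [ Σₙ₌₀^2 aⁿ/n! + a^3/(3!(1-ρ)) ]⁻¹
Σ = a^0/0! + a^1/1! + a^2/2! = 1.00000 + 1.96364 + 1.92793 = 4.8916
a^3/(3!(1-ρ)) = 7.57152/(6 × 0.345455) = 3.6529
P₀ = 1/(4.8916 + 3.6529) = 0.1170
Lq = P₀·a^3·ρ / (3!(1-ρ)²) = 0.1170 × 7.5715 × 0.6545 / (6 × 0.1193) = 0.8100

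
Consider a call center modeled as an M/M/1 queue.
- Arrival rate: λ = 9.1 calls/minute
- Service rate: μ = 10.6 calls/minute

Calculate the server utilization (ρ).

Server utilization: ρ = λ/μ
ρ = 9.1/10.6 = 0.8585
The server is busy 85.85% of the time.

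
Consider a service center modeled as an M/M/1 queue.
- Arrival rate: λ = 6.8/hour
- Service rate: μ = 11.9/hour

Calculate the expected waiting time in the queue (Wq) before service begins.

First, compute utilization: ρ = λ/μ = 6.8/11.9 = 0.5714
For M/M/1: Wq = λ/(μ(μ-λ))
Wq = 6.8/(11.9 × (11.9-6.8))
Wq = 6.8/(11.9 × 5.10)
Wq = 0.1120 hours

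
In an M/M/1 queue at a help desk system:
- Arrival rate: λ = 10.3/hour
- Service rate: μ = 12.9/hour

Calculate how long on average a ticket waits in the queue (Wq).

First, compute utilization: ρ = λ/μ = 10.3/12.9 = 0.7984
For M/M/1: Wq = λ/(μ(μ-λ))
Wq = 10.3/(12.9 × (12.9-10.3))
Wq = 10.3/(12.9 × 2.60)
Wq = 0.3071 hours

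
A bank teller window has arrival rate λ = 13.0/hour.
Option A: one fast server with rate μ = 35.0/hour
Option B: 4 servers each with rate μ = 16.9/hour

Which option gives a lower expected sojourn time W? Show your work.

Option A: single server μ = 35.0 (M/M/1)
  ρ_A = 13.0/35.0 = 0.3714
  W_A = 1/(μ-λ) = 1/(35.0-13.0) = 1/22.00 = 0.04545

Option B: 4 servers μ = 16.9 (M/M/4)
  ρ_B = λ/(cμ) = 13.0/(4×16.9) = 0.1923
  Offered load a = λ/μ = cρ = 13.0/16.9 = 0.7692
  P₀ = [ Σₙ₌₀^3 aⁿ/n! + a^4/(4!(1-ρ)) ]⁻¹
  Σ = a^0/0! + a^1/1! + a^2/2! + a^3/3! = 1.000000 + 0.7692308 + 0.2958580 + 0.07586102 = 2.1409
  a^4/(4!(1-ρ)) = 0.3501/(24 × 0.8077) = 0.01806
  P₀ = 1/(2.1409 + 0.01806) = 0.4632
  Lq = P₀·a^4·ρ / (4!(1-ρ)²) = 0.4632 × 0.3501 × 0.1923 / (24 × 0.6524) = 0.001992
  Wq_B = Lq/λ = 0.001992/13.0 = 0.0001532
  W_B = Wq_B + 1/μ = 0.0001532 + 0.05917 = 0.05932

Since W_A = 0.04545 < W_B = 0.05932, Option A (single fast server) has the shorter time in system.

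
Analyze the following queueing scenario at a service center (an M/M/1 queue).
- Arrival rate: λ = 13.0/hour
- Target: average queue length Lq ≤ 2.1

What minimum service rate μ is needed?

For M/M/1: Lq = λ²/(μ(μ-λ))
Need Lq ≤ 2.1, i.e. μ(μ-λ) ≥ λ²/2.1
μ² - 13.0μ - 169.00/2.1 ≥ 0  →  μ² - 13.0μ - 80.4762 ≥ 0
Quadratic formula (positive root): μ = [λ + √(λ² + 4×80.4762)]/2
Discriminant: 169.00 + 4×80.4762 = 490.9048, √490.9048 = 22.1564
μ ≥ (13.0 + 22.1564)/2 = 17.5782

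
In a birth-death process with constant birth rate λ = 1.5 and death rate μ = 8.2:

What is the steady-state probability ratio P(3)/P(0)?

For constant rates: P(n)/P(0) = (λ/μ)^n
P(3)/P(0) = (1.5/8.2)^3 = 0.18293^3 = 0.006121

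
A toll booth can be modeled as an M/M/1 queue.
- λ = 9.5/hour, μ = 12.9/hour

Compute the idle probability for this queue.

ρ = λ/μ = 9.5/12.9 = 0.7364
P(0) = 1 - ρ = 1 - 0.7364 = 0.2636
The server is idle 26.36% of the time.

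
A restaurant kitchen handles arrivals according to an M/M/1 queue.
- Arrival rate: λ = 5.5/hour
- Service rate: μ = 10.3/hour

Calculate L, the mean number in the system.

ρ = λ/μ = 5.5/10.3 = 0.5340
For M/M/1: L = λ/(μ-λ)
L = 5.5/(10.3-5.5) = 5.5/4.80
L = 1.1458 orders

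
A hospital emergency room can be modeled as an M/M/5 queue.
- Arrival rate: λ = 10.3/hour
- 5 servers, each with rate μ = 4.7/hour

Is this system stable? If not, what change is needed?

Stability requires ρ = λ/(cμ) < 1
ρ = 10.3/(5 × 4.7) = 10.3/23.50 = 0.4383
Since 0.4383 < 1, the system is STABLE.
The servers are busy 43.83% of the time.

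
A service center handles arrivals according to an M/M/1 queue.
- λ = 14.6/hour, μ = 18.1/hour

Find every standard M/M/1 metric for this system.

Step 1: ρ = λ/μ = 14.6/18.1 = 0.8066
Step 2: L = λ/(μ-λ) = 14.6/3.50 = 4.1714
Step 3: Lq = λ²/(μ(μ-λ)) = 213.16/(18.1×3.50) = 3.3648
Step 4: W = 1/(μ-λ) = 1/3.50 = 0.28571
Step 5: Wq = λ/(μ(μ-λ)) = 14.6/(18.1×3.50) = 0.2305
Step 6: P(0) = 1-ρ = 0.1934
Verify: L = λW = 14.6×0.28571 = 4.1714 ✔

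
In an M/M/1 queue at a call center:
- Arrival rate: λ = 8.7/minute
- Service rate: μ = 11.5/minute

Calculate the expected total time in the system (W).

First, compute utilization: ρ = λ/μ = 8.7/11.5 = 0.7565
For M/M/1: W = 1/(μ-λ)
W = 1/(11.5-8.7) = 1/2.80
W = 0.3571 minutes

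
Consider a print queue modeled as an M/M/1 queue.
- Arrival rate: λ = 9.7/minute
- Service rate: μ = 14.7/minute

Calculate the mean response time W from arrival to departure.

First, compute utilization: ρ = λ/μ = 9.7/14.7 = 0.6599
For M/M/1: W = 1/(μ-λ)
W = 1/(14.7-9.7) = 1/5.00
W = 0.2000 minutes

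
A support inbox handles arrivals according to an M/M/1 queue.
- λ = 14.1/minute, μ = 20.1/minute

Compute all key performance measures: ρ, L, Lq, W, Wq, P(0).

Step 1: ρ = λ/μ = 14.1/20.1 = 0.7015
Step 2: L = λ/(μ-λ) = 14.1/6.00 = 2.3500
Step 3: Lq = λ²/(μ(μ-λ)) = 198.81/(20.1×6.00) = 1.6485
Step 4: W = 1/(μ-λ) = 1/6.00 = 0.16667
Step 5: Wq = λ/(μ(μ-λ)) = 14.1/(20.1×6.00) = 0.1169
Step 6: P(0) = 1-ρ = 0.2985
Verify: L = λW = 14.1×0.16667 = 2.3500 ✔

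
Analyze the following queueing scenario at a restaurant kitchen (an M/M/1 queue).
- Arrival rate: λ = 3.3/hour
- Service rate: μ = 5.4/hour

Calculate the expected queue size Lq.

ρ = λ/μ = 3.3/5.4 = 0.6111
For M/M/1: Lq = λ²/(μ(μ-λ))
Lq = 10.89/(5.4 × 2.10)
Lq = 0.9603 orders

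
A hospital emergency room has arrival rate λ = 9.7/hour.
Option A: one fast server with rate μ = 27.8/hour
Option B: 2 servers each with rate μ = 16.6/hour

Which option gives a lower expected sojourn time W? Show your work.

Option A: single server μ = 27.8 (M/M/1)
  ρ_A = 9.7/27.8 = 0.3489
  W_A = 1/(μ-λ) = 1/(27.8-9.7) = 1/18.10 = 0.05525

Option B: 2 servers μ = 16.6 (M/M/2)
  ρ_B = λ/(cμ) = 9.7/(2×16.6) = 0.2922
  Offered load a = λ/μ = cρ = 9.7/16.6 = 0.5843
  P₀ = [ Σₙ₌₀^1 aⁿ/n! + a^2/(2!(1-ρ)) ]⁻¹
  Σ = a^0/0! + a^1/1! = 1.0000 + 0.5843 = 1.5843
  a^2/(2!(1-ρ)) = 0.3415/(2 × 0.7078) = 0.2412
  P₀ = 1/(1.5843 + 0.2412) = 0.5478
  Lq = P₀·a^2·ρ / (2!(1-ρ)²) = 0.54779 × 0.34145 × 0.29217 / (2 × 0.50103) = 0.05454
  Wq_B = Lq/λ = 0.054536/9.7 = 0.005622
  W_B = Wq_B + 1/μ = 0.005622 + 0.06024 = 0.06586

Since W_A = 0.05525 < W_B = 0.06586, Option A (single fast server) has the shorter time in system.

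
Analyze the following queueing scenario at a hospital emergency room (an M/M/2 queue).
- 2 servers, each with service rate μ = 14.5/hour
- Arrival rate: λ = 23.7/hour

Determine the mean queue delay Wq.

Traffic intensity: ρ = λ/(cμ) = 23.7/(2×14.5) = 0.8172
Since ρ = 0.8172 < 1, system is stable.
Offered load a = λ/μ = cρ = 23.7/14.5 = 1.6345
P₀ = [ Σₙ₌₀^1 aⁿ/n! + a^2/(2!(1-ρ)) ]⁻¹
Σ = a^0/0! + a^1/1! = 1.0000 + 1.6345 = 2.6345
a^2/(2!(1-ρ)) = 2.67153/(2 × 0.182759) = 7.3089
P₀ = 1/(2.6345 + 7.3089) = 0.1006
Lq = P₀·a^2·ρ / (2!(1-ρ)²) = 0.10057 × 2.6715 × 0.81724 / (2 × 0.033401) = 3.2869
Wq = Lq/λ = 3.2869/23.7 = 0.1387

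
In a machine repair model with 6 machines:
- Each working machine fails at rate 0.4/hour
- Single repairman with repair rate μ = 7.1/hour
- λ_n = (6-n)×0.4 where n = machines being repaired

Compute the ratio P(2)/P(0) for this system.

P(2)/P(0) = ∏_{i=0}^{2-1} λ_i/μ_{i+1}
= (6-0)×0.4/7.1 × (6-1)×0.4/7.1
= 0.09522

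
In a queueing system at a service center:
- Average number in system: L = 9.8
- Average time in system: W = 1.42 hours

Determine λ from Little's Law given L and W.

Little's Law: L = λW, so λ = L/W
λ = 9.8/1.42 = 6.9014 customers/hour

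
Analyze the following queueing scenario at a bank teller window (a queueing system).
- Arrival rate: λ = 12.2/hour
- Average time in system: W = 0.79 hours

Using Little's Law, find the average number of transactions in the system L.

Little's Law: L = λW
L = 12.2 × 0.79 = 9.6380 transactions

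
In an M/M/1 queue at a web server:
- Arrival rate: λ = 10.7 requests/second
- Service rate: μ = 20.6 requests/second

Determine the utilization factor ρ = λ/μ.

Server utilization: ρ = λ/μ
ρ = 10.7/20.6 = 0.5194
The server is busy 51.94% of the time.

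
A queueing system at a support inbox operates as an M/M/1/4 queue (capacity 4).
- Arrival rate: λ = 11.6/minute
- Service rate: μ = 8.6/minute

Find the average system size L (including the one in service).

ρ = λ/μ = 11.6/8.6 = 1.3488
P₀ = (1-ρ)/(1-ρ^(K+1)) = (1-1.3488)/(1-1.3488^5) = -0.3488/-3.4641 = 0.1007
P_K = P₀×ρ^K = 0.1007 × 1.3488^4 = 0.1007 × 3.3097 = 0.3333
L = ρ[1 - (K+1)ρ^K + Kρ^(K+1)] / [(1-ρ)(1-ρ^(K+1))]
L = 1.3488 × (1 - 5×3.30971 + 4×4.46414) / ((1 - 1.3488) × (1 - 4.46414)) = 2.5764 emails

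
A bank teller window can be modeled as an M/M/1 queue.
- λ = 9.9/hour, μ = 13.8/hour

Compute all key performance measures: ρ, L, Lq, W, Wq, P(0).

Step 1: ρ = λ/μ = 9.9/13.8 = 0.7174
Step 2: L = λ/(μ-λ) = 9.9/3.90 = 2.5385
Step 3: Lq = λ²/(μ(μ-λ)) = 98.01/(13.8×3.90) = 1.8211
Step 4: W = 1/(μ-λ) = 1/3.90 = 0.25641
Step 5: Wq = λ/(μ(μ-λ)) = 9.9/(13.8×3.90) = 0.1839
Step 6: P(0) = 1-ρ = 0.2826
Verify: L = λW = 9.9×0.25641 = 2.5385 ✔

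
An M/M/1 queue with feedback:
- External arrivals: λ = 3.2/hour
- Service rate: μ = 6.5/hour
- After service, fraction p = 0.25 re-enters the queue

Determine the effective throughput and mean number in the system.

Effective arrival rate: λ_eff = λ/(1-p) = 3.2/(1-0.25) = 3.2/0.75 = 4.2667
ρ = λ_eff/μ = 4.2667/6.5 = 0.6564
L = ρ/(1-ρ) = 0.6564/(1-0.6564) = 1.9104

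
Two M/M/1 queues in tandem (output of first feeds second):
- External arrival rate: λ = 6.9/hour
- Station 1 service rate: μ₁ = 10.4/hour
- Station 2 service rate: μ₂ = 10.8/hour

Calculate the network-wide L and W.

By Jackson's theorem, each station behaves as independent M/M/1.
Station 1: ρ₁ = 6.9/10.4 = 0.6635, L₁ = ρ₁/(1-ρ₁) = λ/(μ₁-λ) = 6.9/3.50 = 1.97143
Station 2: ρ₂ = 6.9/10.8 = 0.6389, L₂ = ρ₂/(1-ρ₂) = λ/(μ₂-λ) = 6.9/3.90 = 1.76923
Total: L = L₁ + L₂ = 1.97143 + 1.76923 = 3.7407
W = L/λ = 3.7407/6.9 = 0.5421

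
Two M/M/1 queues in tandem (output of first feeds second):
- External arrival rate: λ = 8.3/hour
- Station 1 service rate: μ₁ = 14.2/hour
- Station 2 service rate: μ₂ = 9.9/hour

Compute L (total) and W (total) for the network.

By Jackson's theorem, each station behaves as independent M/M/1.
Station 1: ρ₁ = 8.3/14.2 = 0.5845, L₁ = ρ₁/(1-ρ₁) = λ/(μ₁-λ) = 8.3/5.90 = 1.4068
Station 2: ρ₂ = 8.3/9.9 = 0.8384, L₂ = ρ₂/(1-ρ₂) = λ/(μ₂-λ) = 8.3/1.60 = 5.1875
Total: L = L₁ + L₂ = 1.4068 + 5.1875 = 6.5943
W = L/λ = 6.5943/8.3 = 0.7945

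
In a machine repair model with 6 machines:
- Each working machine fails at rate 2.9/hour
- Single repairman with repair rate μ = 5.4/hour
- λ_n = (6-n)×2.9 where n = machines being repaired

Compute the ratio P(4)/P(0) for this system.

P(4)/P(0) = ∏_{i=0}^{4-1} λ_i/μ_{i+1}
= (6-0)×2.9/5.4 × (6-1)×2.9/5.4 × (6-2)×2.9/5.4 × (6-3)×2.9/5.4
= 29.9447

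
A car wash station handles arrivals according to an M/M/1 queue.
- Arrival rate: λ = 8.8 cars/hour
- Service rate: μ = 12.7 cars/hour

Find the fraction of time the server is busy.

Server utilization: ρ = λ/μ
ρ = 8.8/12.7 = 0.6929
The server is busy 69.29% of the time.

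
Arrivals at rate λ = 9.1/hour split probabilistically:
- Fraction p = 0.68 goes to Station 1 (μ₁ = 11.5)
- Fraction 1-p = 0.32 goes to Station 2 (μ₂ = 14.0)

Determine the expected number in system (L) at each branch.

Effective rates: λ₁ = 9.1×0.68 = 6.188, λ₂ = 9.1×0.32 = 2.912
Station 1: ρ₁ = 6.188/11.5 = 0.53809, L₁ = ρ₁/(1-ρ₁) = 0.53809/(1-0.53809) = 1.1649
Station 2: ρ₂ = 2.912/14.0 = 0.2080, L₂ = ρ₂/(1-ρ₂) = 0.2080/(1-0.2080) = 0.2626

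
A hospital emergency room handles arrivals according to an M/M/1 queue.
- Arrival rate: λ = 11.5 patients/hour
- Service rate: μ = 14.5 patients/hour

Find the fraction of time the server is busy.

Server utilization: ρ = λ/μ
ρ = 11.5/14.5 = 0.7931
The server is busy 79.31% of the time.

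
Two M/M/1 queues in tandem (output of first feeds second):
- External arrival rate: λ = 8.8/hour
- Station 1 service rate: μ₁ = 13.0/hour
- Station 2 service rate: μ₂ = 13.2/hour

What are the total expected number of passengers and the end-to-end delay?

By Jackson's theorem, each station behaves as independent M/M/1.
Station 1: ρ₁ = 8.8/13.0 = 0.6769, L₁ = ρ₁/(1-ρ₁) = λ/(μ₁-λ) = 8.8/4.20 = 2.0952
Station 2: ρ₂ = 8.8/13.2 = 0.6667, L₂ = ρ₂/(1-ρ₂) = λ/(μ₂-λ) = 8.8/4.40 = 2.0000
Total: L = L₁ + L₂ = 2.0952 + 2.0000 = 4.0952
W = L/λ = 4.0952/8.8 = 0.4654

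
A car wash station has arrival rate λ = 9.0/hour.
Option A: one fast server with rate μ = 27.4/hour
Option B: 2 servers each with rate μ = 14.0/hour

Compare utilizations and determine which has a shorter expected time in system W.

Option A: single server μ = 27.4 (M/M/1)
  ρ_A = 9.0/27.4 = 0.3285
  W_A = 1/(μ-λ) = 1/(27.4-9.0) = 1/18.40 = 0.05435

Option B: 2 servers μ = 14.0 (M/M/2)
  ρ_B = λ/(cμ) = 9.0/(2×14.0) = 0.3214
  Offered load a = λ/μ = cρ = 9.0/14.0 = 0.6429
  P₀ = [ Σₙ₌₀^1 aⁿ/n! + a^2/(2!(1-ρ)) ]⁻¹
  Σ = a^0/0! + a^1/1! = 1.0000 + 0.6429 = 1.6429
  a^2/(2!(1-ρ)) = 0.4133/(2 × 0.6786) = 0.3045
  P₀ = 1/(1.6429 + 0.3045) = 0.5135
  Lq = P₀·a^2·ρ / (2!(1-ρ)²) = 0.51351 × 0.41327 × 0.32143 / (2 × 0.46046) = 0.07407
  Wq_B = Lq/λ = 0.07407/9.0 = 0.008230
  W_B = Wq_B + 1/μ = 0.008230 + 0.07143 = 0.07966

Since W_A = 0.05435 < W_B = 0.07966, Option A (single fast server) has the shorter time in system.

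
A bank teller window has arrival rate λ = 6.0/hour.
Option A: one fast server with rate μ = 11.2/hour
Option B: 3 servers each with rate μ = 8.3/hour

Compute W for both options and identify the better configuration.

Option A: single server μ = 11.2 (M/M/1)
  ρ_A = 6.0/11.2 = 0.5357
  W_A = 1/(μ-λ) = 1/(11.2-6.0) = 1/5.20 = 0.1923

Option B: 3 servers μ = 8.3 (M/M/3)
  ρ_B = λ/(cμ) = 6.0/(3×8.3) = 0.2410
  Offered load a = λ/μ = cρ = 6.0/8.3 = 0.7229
  P₀ = [ Σₙ₌₀^2 aⁿ/n! + a^3/(3!(1-ρ)) ]⁻¹
  Σ = a^0/0! + a^1/1! + a^2/2! = 1.0000 + 0.7229 + 0.2613 = 1.9842
  a^3/(3!(1-ρ)) = 0.37776/(6 × 0.75904) = 0.08295
  P₀ = 1/(1.9842 + 0.08295) = 0.4838
  Lq = P₀·a^3·ρ / (3!(1-ρ)²) = 0.4838 × 0.3778 × 0.2410 / (6 × 0.5761) = 0.01274
  Wq_B = Lq/λ = 0.01274/6.0 = 0.002123
  W_B = Wq_B + 1/μ = 0.002123 + 0.1205 = 0.1226

Since W_B = 0.1226 < W_A = 0.1923, Option B (multiple servers) has the shorter time in system.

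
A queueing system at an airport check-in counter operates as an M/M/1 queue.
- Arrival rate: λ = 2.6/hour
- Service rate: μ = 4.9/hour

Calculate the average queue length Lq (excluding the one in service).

ρ = λ/μ = 2.6/4.9 = 0.5306
For M/M/1: Lq = λ²/(μ(μ-λ))
Lq = 6.76/(4.9 × 2.30)
Lq = 0.5998 passengers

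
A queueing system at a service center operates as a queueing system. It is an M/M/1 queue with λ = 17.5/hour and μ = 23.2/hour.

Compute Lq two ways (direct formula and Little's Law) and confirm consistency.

Method 1 (direct): Lq = λ²/(μ(μ-λ)) = 306.25/(23.2 × 5.70) = 2.3159

Method 2 (Little's Law):
W = 1/(μ-λ) = 1/5.70 = 0.1754386
Wq = W - 1/μ = 0.1754386 - 0.04310345 = 0.132335
Lq = λWq = 17.5 × 0.132335 = 2.3159 ✔ (matches Method 1)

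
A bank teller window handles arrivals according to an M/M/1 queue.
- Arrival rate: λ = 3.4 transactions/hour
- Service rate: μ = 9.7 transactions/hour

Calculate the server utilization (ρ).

Server utilization: ρ = λ/μ
ρ = 3.4/9.7 = 0.3505
The server is busy 35.05% of the time.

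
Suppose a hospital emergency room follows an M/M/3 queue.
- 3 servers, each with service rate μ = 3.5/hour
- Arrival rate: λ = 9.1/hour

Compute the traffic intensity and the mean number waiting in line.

Traffic intensity: ρ = λ/(cμ) = 9.1/(3×3.5) = 0.8667
Since ρ = 0.8667 < 1, system is stable.
Offered load a = λ/μ = cρ = 9.1/3.5 = 2.6000
P₀ = [ Σₙ₌₀^2 aⁿ/n! + a^3/(3!(1-ρ)) ]⁻¹
Σ = a^0/0! + a^1/1! + a^2/2! = 1.0000 + 2.6000 + 3.3800 = 6.9800
a^3/(3!(1-ρ)) = 17.57600/(6 × 0.1333333) = 21.9700
P₀ = 1/(6.9800 + 21.9700) = 0.03454
Lq = P₀·a^3·ρ / (3!(1-ρ)²) = 0.0345423 × 17.5760 × 0.866667 / (6 × 0.0177778) = 4.9328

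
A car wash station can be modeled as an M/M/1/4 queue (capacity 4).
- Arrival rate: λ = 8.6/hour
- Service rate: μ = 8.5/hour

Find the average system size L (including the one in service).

ρ = λ/μ = 8.6/8.5 = 1.011765
P₀ = (1-ρ)/(1-ρ^(K+1)) = (1-1.011765)/(1-1.011765^5) = -0.011765/-0.060226 = 0.1953
P_K = P₀×ρ^K = 0.1953 × 1.011765^4 = 0.1953 × 1.0479 = 0.2047
L = ρ[1 - (K+1)ρ^K + Kρ^(K+1)] / [(1-ρ)(1-ρ^(K+1))]
L = 1.011765 × (1 - 5×1.0478970 + 4×1.0602255) / ((1 - 1.011765) × (1 - 1.0602255)) = 2.0234 cars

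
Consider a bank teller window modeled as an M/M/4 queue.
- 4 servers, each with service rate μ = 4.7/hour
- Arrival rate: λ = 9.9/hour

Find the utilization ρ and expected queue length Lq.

Traffic intensity: ρ = λ/(cμ) = 9.9/(4×4.7) = 0.5266
Since ρ = 0.5266 < 1, system is stable.
Offered load a = λ/μ = cρ = 9.9/4.7 = 2.1064
P₀ = [ Σₙ₌₀^3 aⁿ/n! + a^4/(4!(1-ρ)) ]⁻¹
Σ = a^0/0! + a^1/1! + a^2/2! + a^3/3! = 1.0000 + 2.1064 + 2.2184 + 1.5576 = 6.8824
a^4/(4!(1-ρ)) = 19.6856/(24 × 0.4734) = 1.7326
P₀ = 1/(6.8824 + 1.7326) = 0.1161
Lq = P₀·a^4·ρ / (4!(1-ρ)²) = 0.11608 × 19.6856 × 0.52660 / (24 × 0.22411) = 0.2237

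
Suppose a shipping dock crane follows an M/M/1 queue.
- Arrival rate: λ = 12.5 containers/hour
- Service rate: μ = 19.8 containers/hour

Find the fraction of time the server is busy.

Server utilization: ρ = λ/μ
ρ = 12.5/19.8 = 0.6313
The server is busy 63.13% of the time.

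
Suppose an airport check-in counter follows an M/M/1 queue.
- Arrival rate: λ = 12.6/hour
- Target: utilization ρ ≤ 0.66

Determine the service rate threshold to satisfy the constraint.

ρ = λ/μ, so μ = λ/ρ
μ ≥ 12.6/0.66 = 19.0909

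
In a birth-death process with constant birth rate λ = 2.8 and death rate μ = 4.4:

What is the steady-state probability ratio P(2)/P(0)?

For constant rates: P(n)/P(0) = (λ/μ)^n
P(2)/P(0) = (2.8/4.4)^2 = 0.6364^2 = 0.4050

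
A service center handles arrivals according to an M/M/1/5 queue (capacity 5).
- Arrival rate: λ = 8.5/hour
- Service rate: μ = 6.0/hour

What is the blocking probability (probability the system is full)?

ρ = λ/μ = 8.5/6.0 = 1.41667
P₀ = (1-ρ)/(1-ρ^(K+1)) = (1-1.41667)/(1-1.41667^6) = -0.41667/-7.0837 = 0.05882
P_K = P₀×ρ^K = 0.05882 × 1.41667^5 = 0.05882 × 5.7062 = 0.3356
Blocking probability = 33.56%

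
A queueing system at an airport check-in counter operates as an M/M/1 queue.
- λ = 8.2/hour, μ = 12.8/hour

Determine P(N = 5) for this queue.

ρ = λ/μ = 8.2/12.8 = 0.64062
P(n) = (1-ρ)ρⁿ
P(5) = (1-0.64062) × 0.64062^5
P(5) = 0.3594 × 0.1079
P(5) = 0.03878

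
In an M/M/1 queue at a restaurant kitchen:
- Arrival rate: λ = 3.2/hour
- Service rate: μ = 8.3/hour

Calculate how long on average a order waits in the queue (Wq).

First, compute utilization: ρ = λ/μ = 3.2/8.3 = 0.3855
For M/M/1: Wq = λ/(μ(μ-λ))
Wq = 3.2/(8.3 × (8.3-3.2))
Wq = 3.2/(8.3 × 5.10)
Wq = 0.07560 hours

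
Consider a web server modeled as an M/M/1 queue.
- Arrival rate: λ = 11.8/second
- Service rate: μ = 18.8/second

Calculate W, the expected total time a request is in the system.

First, compute utilization: ρ = λ/μ = 11.8/18.8 = 0.6277
For M/M/1: W = 1/(μ-λ)
W = 1/(18.8-11.8) = 1/7.00
W = 0.1429 seconds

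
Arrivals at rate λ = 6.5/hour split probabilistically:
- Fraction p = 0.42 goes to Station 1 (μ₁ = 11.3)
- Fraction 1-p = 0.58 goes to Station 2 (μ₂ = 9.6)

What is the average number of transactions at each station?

Effective rates: λ₁ = 6.5×0.42 = 2.73, λ₂ = 6.5×0.58 = 3.77
Station 1: ρ₁ = 2.73/11.3 = 0.2416, L₁ = ρ₁/(1-ρ₁) = 0.2416/(1-0.2416) = 0.3186
Station 2: ρ₂ = 3.77/9.6 = 0.39271, L₂ = ρ₂/(1-ρ₂) = 0.39271/(1-0.39271) = 0.6467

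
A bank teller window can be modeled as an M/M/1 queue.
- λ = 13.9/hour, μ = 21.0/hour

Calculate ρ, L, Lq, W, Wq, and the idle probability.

Step 1: ρ = λ/μ = 13.9/21.0 = 0.6619
Step 2: L = λ/(μ-λ) = 13.9/7.10 = 1.9577
Step 3: Lq = λ²/(μ(μ-λ)) = 193.21/(21.0×7.10) = 1.2958
Step 4: W = 1/(μ-λ) = 1/7.10 = 0.140845
Step 5: Wq = λ/(μ(μ-λ)) = 13.9/(21.0×7.10) = 0.09323
Step 6: P(0) = 1-ρ = 0.3381
Verify: L = λW = 13.9×0.140845 = 1.9577 ✔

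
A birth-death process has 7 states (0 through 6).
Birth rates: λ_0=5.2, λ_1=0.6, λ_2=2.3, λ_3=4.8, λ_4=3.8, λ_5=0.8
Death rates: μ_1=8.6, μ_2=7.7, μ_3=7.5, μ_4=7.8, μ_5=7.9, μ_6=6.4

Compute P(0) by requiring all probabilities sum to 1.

Ratios P(n)/P(0) = (λ₀···λₙ₋₁)/(μ₁···μₙ):
P(1)/P(0) = (5.2)/(8.6) = 0.60465
P(2)/P(0) = (5.2×0.6)/(8.6×7.7) = 0.047116
P(3)/P(0) = (5.2×0.6×2.3)/(8.6×7.7×7.5) = 0.014449
P(4)/P(0) = (5.2×0.6×2.3×4.8)/(8.6×7.7×7.5×7.8) = 0.0088916
P(5)/P(0) = (5.2×0.6×2.3×4.8×3.8)/(8.6×7.7×7.5×7.8×7.9) = 0.0042770
P(6)/P(0) = (5.2×0.6×2.3×4.8×3.8×0.8)/(8.6×7.7×7.5×7.8×7.9×6.4) = 0.00053462

Normalization: ∑ P(n) = 1
P(0) × (1.0000 + 0.60465 + 0.047116 + 0.014449 + 0.0088916 + 0.0042770 + 0.00053462) = 1
P(0) × 1.6799 = 1
P(0) = 1/1.6799 = 0.5953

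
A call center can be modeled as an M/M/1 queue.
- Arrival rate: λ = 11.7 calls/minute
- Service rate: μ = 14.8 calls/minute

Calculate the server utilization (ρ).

Server utilization: ρ = λ/μ
ρ = 11.7/14.8 = 0.7905
The server is busy 79.05% of the time.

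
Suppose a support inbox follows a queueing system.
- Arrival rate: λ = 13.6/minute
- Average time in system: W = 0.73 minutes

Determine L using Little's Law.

Little's Law: L = λW
L = 13.6 × 0.73 = 9.9280 emails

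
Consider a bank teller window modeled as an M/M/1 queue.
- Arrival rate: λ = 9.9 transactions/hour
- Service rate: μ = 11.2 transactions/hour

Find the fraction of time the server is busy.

Server utilization: ρ = λ/μ
ρ = 9.9/11.2 = 0.8839
The server is busy 88.39% of the time.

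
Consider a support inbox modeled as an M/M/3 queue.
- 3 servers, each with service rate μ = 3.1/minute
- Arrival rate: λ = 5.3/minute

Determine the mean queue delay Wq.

Traffic intensity: ρ = λ/(cμ) = 5.3/(3×3.1) = 0.5699
Since ρ = 0.5699 < 1, system is stable.
Offered load a = λ/μ = cρ = 5.3/3.1 = 1.7097
P₀ = [ Σₙ₌₀^2 aⁿ/n! + a^3/(3!(1-ρ)) ]⁻¹
Σ = a^0/0! + a^1/1! + a^2/2! = 1.0000 + 1.7097 + 1.4615 = 4.1712
a^3/(3!(1-ρ)) = 4.9974/(6 × 0.4301) = 1.9365
P₀ = 1/(4.1712 + 1.9365) = 0.1637
Lq = P₀·a^3·ρ / (3!(1-ρ)²) = 0.16373 × 4.9974 × 0.56989 / (6 × 0.18499) = 0.4201
Wq = Lq/λ = 0.4201/5.3 = 0.07926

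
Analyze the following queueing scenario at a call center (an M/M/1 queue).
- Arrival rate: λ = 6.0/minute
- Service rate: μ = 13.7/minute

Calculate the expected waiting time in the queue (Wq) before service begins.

First, compute utilization: ρ = λ/μ = 6.0/13.7 = 0.4380
For M/M/1: Wq = λ/(μ(μ-λ))
Wq = 6.0/(13.7 × (13.7-6.0))
Wq = 6.0/(13.7 × 7.70)
Wq = 0.05688 minutes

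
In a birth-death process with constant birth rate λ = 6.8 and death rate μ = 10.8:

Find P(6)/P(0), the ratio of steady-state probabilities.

For constant rates: P(n)/P(0) = (λ/μ)^n
P(6)/P(0) = (6.8/10.8)^6 = 0.62963^6 = 0.06230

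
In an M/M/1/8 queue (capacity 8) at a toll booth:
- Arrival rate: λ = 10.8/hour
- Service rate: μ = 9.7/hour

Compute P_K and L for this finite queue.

ρ = λ/μ = 10.8/9.7 = 1.113402
P₀ = (1-ρ)/(1-ρ^(K+1)) = (1-1.113402)/(1-1.113402^9) = -0.1134/-1.6295 = 0.06959
P_K = P₀×ρ^K = 0.06959 × 1.113402^8 = 0.06959 × 2.3617 = 0.1644
Blocking probability P_8 = 0.1644 (16.44%)
L = ρ[1 - (K+1)ρ^K + Kρ^(K+1)] / [(1-ρ)(1-ρ^(K+1))]
L = 1.113402 × (1 - 9×2.361652 + 8×2.629469) / ((1 - 1.113402) × (1 - 2.629469)) = 4.7051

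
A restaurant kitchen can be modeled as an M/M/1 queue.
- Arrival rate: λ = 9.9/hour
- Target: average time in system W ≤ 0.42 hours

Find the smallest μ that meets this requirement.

For M/M/1: W = 1/(μ-λ)
Need W ≤ 0.42, so 1/(μ-λ) ≤ 0.42
μ - λ ≥ 1/0.42 = 2.3810
μ ≥ 9.9 + 2.3810 = 12.2810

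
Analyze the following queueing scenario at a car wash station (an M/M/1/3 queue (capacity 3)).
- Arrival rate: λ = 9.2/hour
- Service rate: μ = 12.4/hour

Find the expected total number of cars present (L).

ρ = λ/μ = 9.2/12.4 = 0.74194
P₀ = (1-ρ)/(1-ρ^(K+1)) = (1-0.74194)/(1-0.74194^4) = 0.2581/0.6970 = 0.3703
P_K = P₀×ρ^K = 0.3703 × 0.74194^3 = 0.3703 × 0.4084 = 0.1512
L = ρ[1 - (K+1)ρ^K + Kρ^(K+1)] / [(1-ρ)(1-ρ^(K+1))]
L = 0.74194 × (1 - 4×0.4084 + 3×0.3030) / ((1 - 0.74194) × (1 - 0.3030)) = 1.1360 cars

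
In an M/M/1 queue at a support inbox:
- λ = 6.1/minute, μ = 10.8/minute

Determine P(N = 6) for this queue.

ρ = λ/μ = 6.1/10.8 = 0.5648
P(n) = (1-ρ)ρⁿ
P(6) = (1-0.5648) × 0.5648^6
P(6) = 0.4352 × 0.03246
P(6) = 0.01413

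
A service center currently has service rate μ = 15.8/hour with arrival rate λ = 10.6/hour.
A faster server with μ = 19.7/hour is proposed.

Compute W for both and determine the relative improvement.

System 1: ρ₁ = 10.6/15.8 = 0.6709, W₁ = 1/(15.8-10.6) = 0.19231
System 2: ρ₂ = 10.6/19.7 = 0.5381, W₂ = 1/(19.7-10.6) = 0.10989
Improvement: (W₁-W₂)/W₁ = (0.19231-0.10989)/0.19231 = 42.86%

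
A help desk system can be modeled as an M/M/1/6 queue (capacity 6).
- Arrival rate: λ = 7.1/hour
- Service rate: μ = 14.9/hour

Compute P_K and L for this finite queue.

ρ = λ/μ = 7.1/14.9 = 0.47651
P₀ = (1-ρ)/(1-ρ^(K+1)) = (1-0.47651)/(1-0.47651^7) = 0.5235/0.9944 = 0.5264
P_K = P₀×ρ^K = 0.52643 × 0.47651^6 = 0.52643 × 0.011707 = 0.006163
Blocking probability P_6 = 0.006163 (0.62%)
L = ρ[1 - (K+1)ρ^K + Kρ^(K+1)] / [(1-ρ)(1-ρ^(K+1))]
L = 0.47651 × (1 - 7×0.01171 + 6×0.005578) / ((1 - 0.47651) × (1 - 0.005578)) = 0.8710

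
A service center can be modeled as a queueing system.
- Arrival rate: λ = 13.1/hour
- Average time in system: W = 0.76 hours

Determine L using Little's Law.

Little's Law: L = λW
L = 13.1 × 0.76 = 9.9560 customers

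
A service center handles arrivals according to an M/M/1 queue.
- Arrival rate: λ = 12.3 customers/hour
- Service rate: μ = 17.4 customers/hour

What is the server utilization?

Server utilization: ρ = λ/μ
ρ = 12.3/17.4 = 0.7069
The server is busy 70.69% of the time.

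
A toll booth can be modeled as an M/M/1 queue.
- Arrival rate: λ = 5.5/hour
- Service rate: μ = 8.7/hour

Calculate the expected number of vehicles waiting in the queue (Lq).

ρ = λ/μ = 5.5/8.7 = 0.6322
For M/M/1: Lq = λ²/(μ(μ-λ))
Lq = 30.25/(8.7 × 3.20)
Lq = 1.0866 vehicles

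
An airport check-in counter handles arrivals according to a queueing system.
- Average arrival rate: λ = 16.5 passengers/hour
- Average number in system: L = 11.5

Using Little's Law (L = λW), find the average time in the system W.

Little's Law: L = λW, so W = L/λ
W = 11.5/16.5 = 0.6970 hours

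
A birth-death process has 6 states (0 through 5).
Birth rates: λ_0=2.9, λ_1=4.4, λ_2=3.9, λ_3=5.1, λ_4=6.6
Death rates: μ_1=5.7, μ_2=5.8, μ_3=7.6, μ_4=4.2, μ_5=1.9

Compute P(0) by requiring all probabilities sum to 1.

Ratios P(n)/P(0) = (λ₀···λₙ₋₁)/(μ₁···μₙ):
P(1)/P(0) = (2.9)/(5.7) = 0.50877
P(2)/P(0) = (2.9×4.4)/(5.7×5.8) = 0.38596
P(3)/P(0) = (2.9×4.4×3.9)/(5.7×5.8×7.6) = 0.19806
P(4)/P(0) = (2.9×4.4×3.9×5.1)/(5.7×5.8×7.6×4.2) = 0.24050
P(5)/P(0) = (2.9×4.4×3.9×5.1×6.6)/(5.7×5.8×7.6×4.2×1.9) = 0.83543

Normalization: ∑ P(n) = 1
P(0) × (1.0000 + 0.50877 + 0.38596 + 0.19806 + 0.24050 + 0.83543) = 1
P(0) × 3.1687 = 1
P(0) = 1/3.1687 = 0.3156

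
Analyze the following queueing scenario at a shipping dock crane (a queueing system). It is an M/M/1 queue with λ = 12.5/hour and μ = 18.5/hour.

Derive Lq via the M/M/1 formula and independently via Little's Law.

Method 1 (direct): Lq = λ²/(μ(μ-λ)) = 156.25/(18.5 × 6.00) = 1.4077

Method 2 (Little's Law):
W = 1/(μ-λ) = 1/6.00 = 0.166667
Wq = W - 1/μ = 0.166667 - 0.0540541 = 0.112613
Lq = λWq = 12.5 × 0.112613 = 1.4077 ✔ (matches Method 1)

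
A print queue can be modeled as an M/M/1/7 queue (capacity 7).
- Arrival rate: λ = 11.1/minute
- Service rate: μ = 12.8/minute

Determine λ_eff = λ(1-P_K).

ρ = λ/μ = 11.1/12.8 = 0.867187
P₀ = (1-ρ)/(1-ρ^(K+1)) = (1-0.867187)/(1-0.867187^8) = 0.13281/0.68018 = 0.1953
P_K = P₀×ρ^K = 0.19526 × 0.867187^7 = 0.19526 × 0.36880 = 0.07201
λ_eff = λ(1-P_K) = 11.1 × (1 - 0.07201) = 11.1 × 0.92799 = 10.3007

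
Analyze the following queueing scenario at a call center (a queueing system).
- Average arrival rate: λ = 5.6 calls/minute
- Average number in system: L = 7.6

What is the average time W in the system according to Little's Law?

Little's Law: L = λW, so W = L/λ
W = 7.6/5.6 = 1.3571 minutes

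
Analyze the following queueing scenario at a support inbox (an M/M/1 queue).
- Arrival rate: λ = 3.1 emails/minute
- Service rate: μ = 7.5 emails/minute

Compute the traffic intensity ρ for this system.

Server utilization: ρ = λ/μ
ρ = 3.1/7.5 = 0.4133
The server is busy 41.33% of the time.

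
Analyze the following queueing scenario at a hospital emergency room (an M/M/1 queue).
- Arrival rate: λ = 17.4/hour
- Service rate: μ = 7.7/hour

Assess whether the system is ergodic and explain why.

Stability requires ρ = λ/(cμ) < 1
ρ = 17.4/(1 × 7.7) = 17.4/7.70 = 2.2597
Since 2.2597 ≥ 1, the system is UNSTABLE.
Queue grows without bound. Need μ > λ = 17.4.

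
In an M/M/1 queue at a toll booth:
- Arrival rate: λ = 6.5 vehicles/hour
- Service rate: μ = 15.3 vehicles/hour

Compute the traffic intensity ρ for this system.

Server utilization: ρ = λ/μ
ρ = 6.5/15.3 = 0.4248
The server is busy 42.48% of the time.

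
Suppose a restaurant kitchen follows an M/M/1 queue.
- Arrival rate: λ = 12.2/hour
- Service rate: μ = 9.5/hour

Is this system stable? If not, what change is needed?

Stability requires ρ = λ/(cμ) < 1
ρ = 12.2/(1 × 9.5) = 12.2/9.50 = 1.2842
Since 1.2842 ≥ 1, the system is UNSTABLE.
Queue grows without bound. Need μ > λ = 12.2.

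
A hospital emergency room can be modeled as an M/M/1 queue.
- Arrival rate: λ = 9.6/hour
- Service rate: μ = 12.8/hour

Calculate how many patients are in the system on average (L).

ρ = λ/μ = 9.6/12.8 = 0.7500
For M/M/1: L = λ/(μ-λ)
L = 9.6/(12.8-9.6) = 9.6/3.20
L = 3.0000 patients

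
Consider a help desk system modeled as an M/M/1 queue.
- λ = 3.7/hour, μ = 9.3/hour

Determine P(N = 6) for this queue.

ρ = λ/μ = 3.7/9.3 = 0.39785
P(n) = (1-ρ)ρⁿ
P(6) = (1-0.39785) × 0.39785^6
P(6) = 0.6021 × 0.003966
P(6) = 0.002388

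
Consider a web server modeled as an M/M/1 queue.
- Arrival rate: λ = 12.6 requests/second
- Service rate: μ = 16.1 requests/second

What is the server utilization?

Server utilization: ρ = λ/μ
ρ = 12.6/16.1 = 0.7826
The server is busy 78.26% of the time.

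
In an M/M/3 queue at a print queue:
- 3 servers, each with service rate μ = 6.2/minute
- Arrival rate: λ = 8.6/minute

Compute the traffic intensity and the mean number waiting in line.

Traffic intensity: ρ = λ/(cμ) = 8.6/(3×6.2) = 0.4624
Since ρ = 0.4624 < 1, system is stable.
Offered load a = λ/μ = cρ = 8.6/6.2 = 1.3871
P₀ = [ Σₙ₌₀^2 aⁿ/n! + a^3/(3!(1-ρ)) ]⁻¹
Σ = a^0/0! + a^1/1! + a^2/2! = 1.0000 + 1.3871 + 0.9620 = 3.3491
a^3/(3!(1-ρ)) = 2.6688/(6 × 0.53763) = 0.8273
P₀ = 1/(3.3491 + 0.8273) = 0.2394
Lq = P₀·a^3·ρ / (3!(1-ρ)²) = 0.23944 × 2.6688 × 0.46237 / (6 × 0.28905) = 0.1704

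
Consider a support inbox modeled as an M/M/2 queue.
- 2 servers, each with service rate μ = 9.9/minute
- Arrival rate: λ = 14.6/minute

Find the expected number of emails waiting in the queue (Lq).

Traffic intensity: ρ = λ/(cμ) = 14.6/(2×9.9) = 0.7374
Since ρ = 0.7374 < 1, system is stable.
Offered load a = λ/μ = cρ = 14.6/9.9 = 1.4747
P₀ = [ Σₙ₌₀^1 aⁿ/n! + a^2/(2!(1-ρ)) ]⁻¹
Σ = a^0/0! + a^1/1! = 1.0000 + 1.4747 = 2.4747
a^2/(2!(1-ρ)) = 2.1749/(2 × 0.26263) = 4.1406
P₀ = 1/(2.4747 + 4.1406) = 0.1512
Lq = P₀·a^2·ρ / (2!(1-ρ)²) = 0.151163 × 2.17488 × 0.737374 / (2 × 0.0689726) = 1.7574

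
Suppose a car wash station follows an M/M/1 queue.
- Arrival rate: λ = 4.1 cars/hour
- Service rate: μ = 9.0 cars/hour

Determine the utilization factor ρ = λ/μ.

Server utilization: ρ = λ/μ
ρ = 4.1/9.0 = 0.4556
The server is busy 45.56% of the time.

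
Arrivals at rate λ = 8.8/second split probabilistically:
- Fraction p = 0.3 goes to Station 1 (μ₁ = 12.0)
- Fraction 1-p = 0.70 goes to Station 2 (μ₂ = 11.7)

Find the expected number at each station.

Effective rates: λ₁ = 8.8×0.3 = 2.64, λ₂ = 8.8×0.70 = 6.16
Station 1: ρ₁ = 2.64/12.0 = 0.2200, L₁ = ρ₁/(1-ρ₁) = 0.2200/(1-0.2200) = 0.2821
Station 2: ρ₂ = 6.16/11.7 = 0.5265, L₂ = ρ₂/(1-ρ₂) = 0.5265/(1-0.5265) = 1.1119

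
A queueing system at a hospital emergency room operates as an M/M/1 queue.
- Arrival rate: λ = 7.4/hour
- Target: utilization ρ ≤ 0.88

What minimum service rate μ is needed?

ρ = λ/μ, so μ = λ/ρ
μ ≥ 7.4/0.88 = 8.4091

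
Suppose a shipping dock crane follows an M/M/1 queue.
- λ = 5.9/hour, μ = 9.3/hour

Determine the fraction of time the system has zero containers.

ρ = λ/μ = 5.9/9.3 = 0.6344
P(0) = 1 - ρ = 1 - 0.6344 = 0.3656
The server is idle 36.56% of the time.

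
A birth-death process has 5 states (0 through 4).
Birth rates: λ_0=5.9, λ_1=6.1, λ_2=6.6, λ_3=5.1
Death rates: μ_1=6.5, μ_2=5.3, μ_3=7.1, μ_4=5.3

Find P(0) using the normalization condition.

Ratios P(n)/P(0) = (λ₀···λₙ₋₁)/(μ₁···μₙ):
P(1)/P(0) = (5.9)/(6.5) = 0.9077
P(2)/P(0) = (5.9×6.1)/(6.5×5.3) = 1.0447
P(3)/P(0) = (5.9×6.1×6.6)/(6.5×5.3×7.1) = 0.9711
P(4)/P(0) = (5.9×6.1×6.6×5.1)/(6.5×5.3×7.1×5.3) = 0.9345

Normalization: ∑ P(n) = 1
P(0) × (1.0000 + 0.9077 + 1.0447 + 0.9711 + 0.9345) = 1
P(0) × 4.8580 = 1
P(0) = 1/4.8580 = 0.2058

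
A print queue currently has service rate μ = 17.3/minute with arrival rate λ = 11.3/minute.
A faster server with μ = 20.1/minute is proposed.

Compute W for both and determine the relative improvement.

System 1: ρ₁ = 11.3/17.3 = 0.6532, W₁ = 1/(17.3-11.3) = 0.16667
System 2: ρ₂ = 11.3/20.1 = 0.5622, W₂ = 1/(20.1-11.3) = 0.11364
Improvement: (W₁-W₂)/W₁ = (0.16667-0.11364)/0.16667 = 31.82%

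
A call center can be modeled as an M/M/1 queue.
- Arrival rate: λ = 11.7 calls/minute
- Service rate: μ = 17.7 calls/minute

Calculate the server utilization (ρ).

Server utilization: ρ = λ/μ
ρ = 11.7/17.7 = 0.6610
The server is busy 66.10% of the time.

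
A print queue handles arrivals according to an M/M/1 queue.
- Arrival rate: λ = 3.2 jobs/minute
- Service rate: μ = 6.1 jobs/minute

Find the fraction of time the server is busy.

Server utilization: ρ = λ/μ
ρ = 3.2/6.1 = 0.5246
The server is busy 52.46% of the time.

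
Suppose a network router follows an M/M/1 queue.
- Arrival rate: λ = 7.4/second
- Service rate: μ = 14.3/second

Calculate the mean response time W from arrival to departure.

First, compute utilization: ρ = λ/μ = 7.4/14.3 = 0.5175
For M/M/1: W = 1/(μ-λ)
W = 1/(14.3-7.4) = 1/6.90
W = 0.1449 seconds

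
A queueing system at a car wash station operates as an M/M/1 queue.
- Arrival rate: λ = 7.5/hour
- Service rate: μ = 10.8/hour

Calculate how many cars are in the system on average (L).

ρ = λ/μ = 7.5/10.8 = 0.6944
For M/M/1: L = λ/(μ-λ)
L = 7.5/(10.8-7.5) = 7.5/3.30
L = 2.2727 cars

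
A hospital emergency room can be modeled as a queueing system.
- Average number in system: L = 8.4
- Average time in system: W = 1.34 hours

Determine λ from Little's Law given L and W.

Little's Law: L = λW, so λ = L/W
λ = 8.4/1.34 = 6.2687 patients/hour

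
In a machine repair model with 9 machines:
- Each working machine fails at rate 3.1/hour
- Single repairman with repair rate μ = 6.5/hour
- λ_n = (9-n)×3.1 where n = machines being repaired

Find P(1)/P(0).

P(1)/P(0) = ∏_{i=0}^{1-1} λ_i/μ_{i+1}
= (9-0)×3.1/6.5
= 4.2923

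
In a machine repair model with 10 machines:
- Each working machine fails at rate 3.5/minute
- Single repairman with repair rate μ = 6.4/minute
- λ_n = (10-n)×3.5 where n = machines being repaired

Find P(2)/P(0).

P(2)/P(0) = ∏_{i=0}^{2-1} λ_i/μ_{i+1}
= (10-0)×3.5/6.4 × (10-1)×3.5/6.4
= 26.9165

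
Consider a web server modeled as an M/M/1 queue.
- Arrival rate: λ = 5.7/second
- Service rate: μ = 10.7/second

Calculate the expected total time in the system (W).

First, compute utilization: ρ = λ/μ = 5.7/10.7 = 0.5327
For M/M/1: W = 1/(μ-λ)
W = 1/(10.7-5.7) = 1/5.00
W = 0.2000 seconds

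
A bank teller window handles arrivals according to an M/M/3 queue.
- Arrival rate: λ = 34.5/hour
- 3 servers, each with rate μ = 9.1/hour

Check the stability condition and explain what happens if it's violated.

Stability requires ρ = λ/(cμ) < 1
ρ = 34.5/(3 × 9.1) = 34.5/27.30 = 1.2637
Since 1.2637 ≥ 1, the system is UNSTABLE.
Need c > λ/μ = 34.5/9.1 = 3.79.
Minimum servers needed: c = 4.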